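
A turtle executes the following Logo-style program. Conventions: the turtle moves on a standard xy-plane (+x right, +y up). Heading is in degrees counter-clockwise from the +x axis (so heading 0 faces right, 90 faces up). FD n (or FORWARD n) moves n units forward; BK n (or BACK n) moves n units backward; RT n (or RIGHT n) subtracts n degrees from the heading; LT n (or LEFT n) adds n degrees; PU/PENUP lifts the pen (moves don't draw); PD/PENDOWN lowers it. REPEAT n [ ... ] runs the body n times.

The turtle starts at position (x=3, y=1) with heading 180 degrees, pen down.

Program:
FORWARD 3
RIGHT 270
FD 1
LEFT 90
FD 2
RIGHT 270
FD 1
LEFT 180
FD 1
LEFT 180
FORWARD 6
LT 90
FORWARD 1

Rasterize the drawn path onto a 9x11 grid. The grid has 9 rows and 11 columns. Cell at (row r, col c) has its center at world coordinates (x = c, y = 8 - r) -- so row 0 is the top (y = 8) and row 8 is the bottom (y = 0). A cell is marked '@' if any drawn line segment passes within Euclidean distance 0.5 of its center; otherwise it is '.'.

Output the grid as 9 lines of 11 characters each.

Segment 0: (3,1) -> (0,1)
Segment 1: (0,1) -> (0,0)
Segment 2: (0,0) -> (2,0)
Segment 3: (2,0) -> (2,1)
Segment 4: (2,1) -> (2,0)
Segment 5: (2,0) -> (2,6)
Segment 6: (2,6) -> (1,6)

Answer: ...........
...........
.@@........
..@........
..@........
..@........
..@........
@@@@.......
@@@........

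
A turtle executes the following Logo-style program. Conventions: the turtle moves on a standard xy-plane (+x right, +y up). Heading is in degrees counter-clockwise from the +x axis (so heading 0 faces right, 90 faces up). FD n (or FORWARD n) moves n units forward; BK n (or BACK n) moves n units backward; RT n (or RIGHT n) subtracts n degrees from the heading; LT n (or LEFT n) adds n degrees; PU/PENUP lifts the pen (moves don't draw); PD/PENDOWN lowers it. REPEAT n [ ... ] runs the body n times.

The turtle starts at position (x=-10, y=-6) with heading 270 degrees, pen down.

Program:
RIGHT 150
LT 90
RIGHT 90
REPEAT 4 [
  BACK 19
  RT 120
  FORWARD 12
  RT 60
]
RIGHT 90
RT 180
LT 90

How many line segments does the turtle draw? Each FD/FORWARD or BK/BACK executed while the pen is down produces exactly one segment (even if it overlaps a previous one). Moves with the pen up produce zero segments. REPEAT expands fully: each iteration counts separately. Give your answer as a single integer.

Executing turtle program step by step:
Start: pos=(-10,-6), heading=270, pen down
RT 150: heading 270 -> 120
LT 90: heading 120 -> 210
RT 90: heading 210 -> 120
REPEAT 4 [
  -- iteration 1/4 --
  BK 19: (-10,-6) -> (-0.5,-22.454) [heading=120, draw]
  RT 120: heading 120 -> 0
  FD 12: (-0.5,-22.454) -> (11.5,-22.454) [heading=0, draw]
  RT 60: heading 0 -> 300
  -- iteration 2/4 --
  BK 19: (11.5,-22.454) -> (2,-6) [heading=300, draw]
  RT 120: heading 300 -> 180
  FD 12: (2,-6) -> (-10,-6) [heading=180, draw]
  RT 60: heading 180 -> 120
  -- iteration 3/4 --
  BK 19: (-10,-6) -> (-0.5,-22.454) [heading=120, draw]
  RT 120: heading 120 -> 0
  FD 12: (-0.5,-22.454) -> (11.5,-22.454) [heading=0, draw]
  RT 60: heading 0 -> 300
  -- iteration 4/4 --
  BK 19: (11.5,-22.454) -> (2,-6) [heading=300, draw]
  RT 120: heading 300 -> 180
  FD 12: (2,-6) -> (-10,-6) [heading=180, draw]
  RT 60: heading 180 -> 120
]
RT 90: heading 120 -> 30
RT 180: heading 30 -> 210
LT 90: heading 210 -> 300
Final: pos=(-10,-6), heading=300, 8 segment(s) drawn
Segments drawn: 8

Answer: 8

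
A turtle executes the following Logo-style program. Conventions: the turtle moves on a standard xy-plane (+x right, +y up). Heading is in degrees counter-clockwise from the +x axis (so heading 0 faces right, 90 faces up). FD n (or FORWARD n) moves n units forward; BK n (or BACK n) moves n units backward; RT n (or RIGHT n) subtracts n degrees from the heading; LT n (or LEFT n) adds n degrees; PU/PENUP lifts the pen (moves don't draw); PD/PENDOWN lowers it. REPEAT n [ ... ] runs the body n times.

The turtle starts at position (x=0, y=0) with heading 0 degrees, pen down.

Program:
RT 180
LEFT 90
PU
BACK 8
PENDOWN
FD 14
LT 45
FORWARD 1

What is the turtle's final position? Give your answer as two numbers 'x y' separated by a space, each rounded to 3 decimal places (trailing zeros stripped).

Answer: 0.707 -6.707

Derivation:
Executing turtle program step by step:
Start: pos=(0,0), heading=0, pen down
RT 180: heading 0 -> 180
LT 90: heading 180 -> 270
PU: pen up
BK 8: (0,0) -> (0,8) [heading=270, move]
PD: pen down
FD 14: (0,8) -> (0,-6) [heading=270, draw]
LT 45: heading 270 -> 315
FD 1: (0,-6) -> (0.707,-6.707) [heading=315, draw]
Final: pos=(0.707,-6.707), heading=315, 2 segment(s) drawn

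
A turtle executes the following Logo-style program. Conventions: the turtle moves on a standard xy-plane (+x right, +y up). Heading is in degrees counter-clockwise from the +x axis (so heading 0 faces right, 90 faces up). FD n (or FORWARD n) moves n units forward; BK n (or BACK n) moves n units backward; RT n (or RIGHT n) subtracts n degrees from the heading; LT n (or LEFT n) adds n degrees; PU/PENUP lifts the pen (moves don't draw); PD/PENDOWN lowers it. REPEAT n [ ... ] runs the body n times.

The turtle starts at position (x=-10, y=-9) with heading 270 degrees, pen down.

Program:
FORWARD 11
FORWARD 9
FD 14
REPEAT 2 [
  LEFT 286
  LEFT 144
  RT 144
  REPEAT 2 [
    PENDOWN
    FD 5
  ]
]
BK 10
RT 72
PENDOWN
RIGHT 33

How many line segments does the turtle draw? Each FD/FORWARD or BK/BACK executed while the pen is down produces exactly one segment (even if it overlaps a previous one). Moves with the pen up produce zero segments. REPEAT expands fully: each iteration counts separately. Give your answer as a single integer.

Answer: 8

Derivation:
Executing turtle program step by step:
Start: pos=(-10,-9), heading=270, pen down
FD 11: (-10,-9) -> (-10,-20) [heading=270, draw]
FD 9: (-10,-20) -> (-10,-29) [heading=270, draw]
FD 14: (-10,-29) -> (-10,-43) [heading=270, draw]
REPEAT 2 [
  -- iteration 1/2 --
  LT 286: heading 270 -> 196
  LT 144: heading 196 -> 340
  RT 144: heading 340 -> 196
  REPEAT 2 [
    -- iteration 1/2 --
    PD: pen down
    FD 5: (-10,-43) -> (-14.806,-44.378) [heading=196, draw]
    -- iteration 2/2 --
    PD: pen down
    FD 5: (-14.806,-44.378) -> (-19.613,-45.756) [heading=196, draw]
  ]
  -- iteration 2/2 --
  LT 286: heading 196 -> 122
  LT 144: heading 122 -> 266
  RT 144: heading 266 -> 122
  REPEAT 2 [
    -- iteration 1/2 --
    PD: pen down
    FD 5: (-19.613,-45.756) -> (-22.262,-41.516) [heading=122, draw]
    -- iteration 2/2 --
    PD: pen down
    FD 5: (-22.262,-41.516) -> (-24.912,-37.276) [heading=122, draw]
  ]
]
BK 10: (-24.912,-37.276) -> (-19.613,-45.756) [heading=122, draw]
RT 72: heading 122 -> 50
PD: pen down
RT 33: heading 50 -> 17
Final: pos=(-19.613,-45.756), heading=17, 8 segment(s) drawn
Segments drawn: 8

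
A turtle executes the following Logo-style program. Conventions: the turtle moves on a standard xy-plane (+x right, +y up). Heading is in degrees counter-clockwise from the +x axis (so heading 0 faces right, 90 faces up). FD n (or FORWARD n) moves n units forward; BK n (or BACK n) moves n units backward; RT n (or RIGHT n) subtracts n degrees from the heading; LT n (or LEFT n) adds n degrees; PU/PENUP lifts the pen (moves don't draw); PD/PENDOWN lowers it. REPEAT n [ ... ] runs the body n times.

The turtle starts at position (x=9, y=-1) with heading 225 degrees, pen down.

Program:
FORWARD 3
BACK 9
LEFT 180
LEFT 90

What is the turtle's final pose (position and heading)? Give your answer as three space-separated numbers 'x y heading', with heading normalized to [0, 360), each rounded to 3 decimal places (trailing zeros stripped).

Answer: 13.243 3.243 135

Derivation:
Executing turtle program step by step:
Start: pos=(9,-1), heading=225, pen down
FD 3: (9,-1) -> (6.879,-3.121) [heading=225, draw]
BK 9: (6.879,-3.121) -> (13.243,3.243) [heading=225, draw]
LT 180: heading 225 -> 45
LT 90: heading 45 -> 135
Final: pos=(13.243,3.243), heading=135, 2 segment(s) drawn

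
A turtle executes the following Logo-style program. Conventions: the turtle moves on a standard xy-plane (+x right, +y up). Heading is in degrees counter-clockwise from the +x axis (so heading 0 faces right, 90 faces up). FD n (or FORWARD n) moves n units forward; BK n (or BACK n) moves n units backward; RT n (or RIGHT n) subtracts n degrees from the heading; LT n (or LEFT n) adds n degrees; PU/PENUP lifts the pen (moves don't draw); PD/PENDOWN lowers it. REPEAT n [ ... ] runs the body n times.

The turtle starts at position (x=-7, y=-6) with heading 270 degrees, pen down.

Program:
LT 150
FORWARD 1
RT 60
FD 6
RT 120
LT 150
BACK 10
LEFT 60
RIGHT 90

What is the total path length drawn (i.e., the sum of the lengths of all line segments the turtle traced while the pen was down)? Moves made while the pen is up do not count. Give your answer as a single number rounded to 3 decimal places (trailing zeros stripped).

Executing turtle program step by step:
Start: pos=(-7,-6), heading=270, pen down
LT 150: heading 270 -> 60
FD 1: (-7,-6) -> (-6.5,-5.134) [heading=60, draw]
RT 60: heading 60 -> 0
FD 6: (-6.5,-5.134) -> (-0.5,-5.134) [heading=0, draw]
RT 120: heading 0 -> 240
LT 150: heading 240 -> 30
BK 10: (-0.5,-5.134) -> (-9.16,-10.134) [heading=30, draw]
LT 60: heading 30 -> 90
RT 90: heading 90 -> 0
Final: pos=(-9.16,-10.134), heading=0, 3 segment(s) drawn

Segment lengths:
  seg 1: (-7,-6) -> (-6.5,-5.134), length = 1
  seg 2: (-6.5,-5.134) -> (-0.5,-5.134), length = 6
  seg 3: (-0.5,-5.134) -> (-9.16,-10.134), length = 10
Total = 17

Answer: 17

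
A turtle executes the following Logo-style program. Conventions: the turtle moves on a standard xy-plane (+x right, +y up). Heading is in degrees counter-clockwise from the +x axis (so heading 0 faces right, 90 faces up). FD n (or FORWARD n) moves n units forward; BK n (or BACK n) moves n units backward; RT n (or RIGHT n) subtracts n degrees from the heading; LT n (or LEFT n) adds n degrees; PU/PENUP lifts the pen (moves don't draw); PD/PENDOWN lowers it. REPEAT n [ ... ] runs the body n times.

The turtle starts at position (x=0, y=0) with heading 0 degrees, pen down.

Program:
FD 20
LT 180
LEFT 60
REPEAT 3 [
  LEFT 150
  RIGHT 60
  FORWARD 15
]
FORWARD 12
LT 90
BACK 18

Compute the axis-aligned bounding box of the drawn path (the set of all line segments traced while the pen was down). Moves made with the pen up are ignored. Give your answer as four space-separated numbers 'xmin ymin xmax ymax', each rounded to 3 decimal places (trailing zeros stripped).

Answer: 0 -7.5 40.49 34.579

Derivation:
Executing turtle program step by step:
Start: pos=(0,0), heading=0, pen down
FD 20: (0,0) -> (20,0) [heading=0, draw]
LT 180: heading 0 -> 180
LT 60: heading 180 -> 240
REPEAT 3 [
  -- iteration 1/3 --
  LT 150: heading 240 -> 30
  RT 60: heading 30 -> 330
  FD 15: (20,0) -> (32.99,-7.5) [heading=330, draw]
  -- iteration 2/3 --
  LT 150: heading 330 -> 120
  RT 60: heading 120 -> 60
  FD 15: (32.99,-7.5) -> (40.49,5.49) [heading=60, draw]
  -- iteration 3/3 --
  LT 150: heading 60 -> 210
  RT 60: heading 210 -> 150
  FD 15: (40.49,5.49) -> (27.5,12.99) [heading=150, draw]
]
FD 12: (27.5,12.99) -> (17.108,18.99) [heading=150, draw]
LT 90: heading 150 -> 240
BK 18: (17.108,18.99) -> (26.108,34.579) [heading=240, draw]
Final: pos=(26.108,34.579), heading=240, 6 segment(s) drawn

Segment endpoints: x in {0, 17.108, 20, 26.108, 27.5, 32.99, 40.49}, y in {-7.5, 0, 5.49, 12.99, 18.99, 34.579}
xmin=0, ymin=-7.5, xmax=40.49, ymax=34.579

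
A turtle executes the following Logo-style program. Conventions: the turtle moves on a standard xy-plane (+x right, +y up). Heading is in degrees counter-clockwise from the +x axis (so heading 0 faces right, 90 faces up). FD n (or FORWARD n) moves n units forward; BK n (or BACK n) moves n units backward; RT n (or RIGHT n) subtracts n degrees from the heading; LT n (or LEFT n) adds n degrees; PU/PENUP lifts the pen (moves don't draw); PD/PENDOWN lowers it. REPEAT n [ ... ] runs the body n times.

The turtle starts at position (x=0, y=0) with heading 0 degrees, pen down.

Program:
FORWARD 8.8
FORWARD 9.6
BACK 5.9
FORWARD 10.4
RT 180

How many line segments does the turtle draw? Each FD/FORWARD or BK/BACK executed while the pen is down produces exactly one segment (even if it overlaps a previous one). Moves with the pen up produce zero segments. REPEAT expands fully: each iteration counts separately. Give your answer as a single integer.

Answer: 4

Derivation:
Executing turtle program step by step:
Start: pos=(0,0), heading=0, pen down
FD 8.8: (0,0) -> (8.8,0) [heading=0, draw]
FD 9.6: (8.8,0) -> (18.4,0) [heading=0, draw]
BK 5.9: (18.4,0) -> (12.5,0) [heading=0, draw]
FD 10.4: (12.5,0) -> (22.9,0) [heading=0, draw]
RT 180: heading 0 -> 180
Final: pos=(22.9,0), heading=180, 4 segment(s) drawn
Segments drawn: 4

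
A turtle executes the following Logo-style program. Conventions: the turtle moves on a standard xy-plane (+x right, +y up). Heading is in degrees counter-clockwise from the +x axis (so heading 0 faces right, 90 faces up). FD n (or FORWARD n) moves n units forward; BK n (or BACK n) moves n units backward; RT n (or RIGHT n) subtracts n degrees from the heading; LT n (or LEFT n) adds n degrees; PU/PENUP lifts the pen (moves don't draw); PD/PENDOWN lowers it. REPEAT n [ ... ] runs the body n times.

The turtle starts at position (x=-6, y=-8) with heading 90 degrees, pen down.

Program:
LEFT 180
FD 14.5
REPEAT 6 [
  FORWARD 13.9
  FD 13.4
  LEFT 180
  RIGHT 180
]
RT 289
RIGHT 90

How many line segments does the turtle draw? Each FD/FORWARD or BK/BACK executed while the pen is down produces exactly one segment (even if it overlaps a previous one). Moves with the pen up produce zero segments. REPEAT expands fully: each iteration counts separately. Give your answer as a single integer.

Answer: 13

Derivation:
Executing turtle program step by step:
Start: pos=(-6,-8), heading=90, pen down
LT 180: heading 90 -> 270
FD 14.5: (-6,-8) -> (-6,-22.5) [heading=270, draw]
REPEAT 6 [
  -- iteration 1/6 --
  FD 13.9: (-6,-22.5) -> (-6,-36.4) [heading=270, draw]
  FD 13.4: (-6,-36.4) -> (-6,-49.8) [heading=270, draw]
  LT 180: heading 270 -> 90
  RT 180: heading 90 -> 270
  -- iteration 2/6 --
  FD 13.9: (-6,-49.8) -> (-6,-63.7) [heading=270, draw]
  FD 13.4: (-6,-63.7) -> (-6,-77.1) [heading=270, draw]
  LT 180: heading 270 -> 90
  RT 180: heading 90 -> 270
  -- iteration 3/6 --
  FD 13.9: (-6,-77.1) -> (-6,-91) [heading=270, draw]
  FD 13.4: (-6,-91) -> (-6,-104.4) [heading=270, draw]
  LT 180: heading 270 -> 90
  RT 180: heading 90 -> 270
  -- iteration 4/6 --
  FD 13.9: (-6,-104.4) -> (-6,-118.3) [heading=270, draw]
  FD 13.4: (-6,-118.3) -> (-6,-131.7) [heading=270, draw]
  LT 180: heading 270 -> 90
  RT 180: heading 90 -> 270
  -- iteration 5/6 --
  FD 13.9: (-6,-131.7) -> (-6,-145.6) [heading=270, draw]
  FD 13.4: (-6,-145.6) -> (-6,-159) [heading=270, draw]
  LT 180: heading 270 -> 90
  RT 180: heading 90 -> 270
  -- iteration 6/6 --
  FD 13.9: (-6,-159) -> (-6,-172.9) [heading=270, draw]
  FD 13.4: (-6,-172.9) -> (-6,-186.3) [heading=270, draw]
  LT 180: heading 270 -> 90
  RT 180: heading 90 -> 270
]
RT 289: heading 270 -> 341
RT 90: heading 341 -> 251
Final: pos=(-6,-186.3), heading=251, 13 segment(s) drawn
Segments drawn: 13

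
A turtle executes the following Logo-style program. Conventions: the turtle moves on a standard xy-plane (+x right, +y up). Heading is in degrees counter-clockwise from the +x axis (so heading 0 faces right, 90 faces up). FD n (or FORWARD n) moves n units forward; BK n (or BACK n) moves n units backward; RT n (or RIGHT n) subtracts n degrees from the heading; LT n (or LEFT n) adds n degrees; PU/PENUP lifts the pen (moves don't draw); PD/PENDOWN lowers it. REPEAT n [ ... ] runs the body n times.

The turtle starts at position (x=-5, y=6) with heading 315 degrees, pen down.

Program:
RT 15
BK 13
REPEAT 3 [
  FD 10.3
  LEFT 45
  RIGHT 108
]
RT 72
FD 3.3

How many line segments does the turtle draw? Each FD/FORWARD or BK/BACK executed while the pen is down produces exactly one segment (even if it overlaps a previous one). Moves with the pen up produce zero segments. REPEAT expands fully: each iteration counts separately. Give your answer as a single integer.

Executing turtle program step by step:
Start: pos=(-5,6), heading=315, pen down
RT 15: heading 315 -> 300
BK 13: (-5,6) -> (-11.5,17.258) [heading=300, draw]
REPEAT 3 [
  -- iteration 1/3 --
  FD 10.3: (-11.5,17.258) -> (-6.35,8.338) [heading=300, draw]
  LT 45: heading 300 -> 345
  RT 108: heading 345 -> 237
  -- iteration 2/3 --
  FD 10.3: (-6.35,8.338) -> (-11.96,-0.3) [heading=237, draw]
  LT 45: heading 237 -> 282
  RT 108: heading 282 -> 174
  -- iteration 3/3 --
  FD 10.3: (-11.96,-0.3) -> (-22.203,0.777) [heading=174, draw]
  LT 45: heading 174 -> 219
  RT 108: heading 219 -> 111
]
RT 72: heading 111 -> 39
FD 3.3: (-22.203,0.777) -> (-19.639,2.853) [heading=39, draw]
Final: pos=(-19.639,2.853), heading=39, 5 segment(s) drawn
Segments drawn: 5

Answer: 5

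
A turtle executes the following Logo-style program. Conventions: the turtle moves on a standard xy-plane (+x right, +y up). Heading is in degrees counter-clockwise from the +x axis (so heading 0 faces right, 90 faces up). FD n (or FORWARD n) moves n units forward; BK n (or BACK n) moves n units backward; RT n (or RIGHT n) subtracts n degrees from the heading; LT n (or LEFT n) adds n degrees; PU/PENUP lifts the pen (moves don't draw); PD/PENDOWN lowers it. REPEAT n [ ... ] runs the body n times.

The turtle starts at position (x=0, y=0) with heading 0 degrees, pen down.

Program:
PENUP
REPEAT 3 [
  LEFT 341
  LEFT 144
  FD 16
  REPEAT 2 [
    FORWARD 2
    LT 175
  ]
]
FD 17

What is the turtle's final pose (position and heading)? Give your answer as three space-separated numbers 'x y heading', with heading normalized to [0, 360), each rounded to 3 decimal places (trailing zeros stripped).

Executing turtle program step by step:
Start: pos=(0,0), heading=0, pen down
PU: pen up
REPEAT 3 [
  -- iteration 1/3 --
  LT 341: heading 0 -> 341
  LT 144: heading 341 -> 125
  FD 16: (0,0) -> (-9.177,13.106) [heading=125, move]
  REPEAT 2 [
    -- iteration 1/2 --
    FD 2: (-9.177,13.106) -> (-10.324,14.745) [heading=125, move]
    LT 175: heading 125 -> 300
    -- iteration 2/2 --
    FD 2: (-10.324,14.745) -> (-9.324,13.013) [heading=300, move]
    LT 175: heading 300 -> 115
  ]
  -- iteration 2/3 --
  LT 341: heading 115 -> 96
  LT 144: heading 96 -> 240
  FD 16: (-9.324,13.013) -> (-17.324,-0.844) [heading=240, move]
  REPEAT 2 [
    -- iteration 1/2 --
    FD 2: (-17.324,-0.844) -> (-18.324,-2.576) [heading=240, move]
    LT 175: heading 240 -> 55
    -- iteration 2/2 --
    FD 2: (-18.324,-2.576) -> (-17.177,-0.937) [heading=55, move]
    LT 175: heading 55 -> 230
  ]
  -- iteration 3/3 --
  LT 341: heading 230 -> 211
  LT 144: heading 211 -> 355
  FD 16: (-17.177,-0.937) -> (-1.238,-2.332) [heading=355, move]
  REPEAT 2 [
    -- iteration 1/2 --
    FD 2: (-1.238,-2.332) -> (0.754,-2.506) [heading=355, move]
    LT 175: heading 355 -> 170
    -- iteration 2/2 --
    FD 2: (0.754,-2.506) -> (-1.215,-2.159) [heading=170, move]
    LT 175: heading 170 -> 345
  ]
]
FD 17: (-1.215,-2.159) -> (15.205,-6.559) [heading=345, move]
Final: pos=(15.205,-6.559), heading=345, 0 segment(s) drawn

Answer: 15.205 -6.559 345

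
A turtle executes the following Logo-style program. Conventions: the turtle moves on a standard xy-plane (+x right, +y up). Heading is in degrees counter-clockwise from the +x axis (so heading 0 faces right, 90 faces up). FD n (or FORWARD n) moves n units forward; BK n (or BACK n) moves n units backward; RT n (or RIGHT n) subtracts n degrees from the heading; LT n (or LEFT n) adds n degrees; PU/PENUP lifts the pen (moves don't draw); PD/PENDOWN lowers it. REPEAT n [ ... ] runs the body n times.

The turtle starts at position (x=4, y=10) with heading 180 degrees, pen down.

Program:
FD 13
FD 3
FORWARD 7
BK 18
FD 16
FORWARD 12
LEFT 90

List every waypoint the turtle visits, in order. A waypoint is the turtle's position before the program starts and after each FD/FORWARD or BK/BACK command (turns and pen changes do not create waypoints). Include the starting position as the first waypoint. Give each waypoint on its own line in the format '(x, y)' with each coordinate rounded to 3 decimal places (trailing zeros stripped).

Executing turtle program step by step:
Start: pos=(4,10), heading=180, pen down
FD 13: (4,10) -> (-9,10) [heading=180, draw]
FD 3: (-9,10) -> (-12,10) [heading=180, draw]
FD 7: (-12,10) -> (-19,10) [heading=180, draw]
BK 18: (-19,10) -> (-1,10) [heading=180, draw]
FD 16: (-1,10) -> (-17,10) [heading=180, draw]
FD 12: (-17,10) -> (-29,10) [heading=180, draw]
LT 90: heading 180 -> 270
Final: pos=(-29,10), heading=270, 6 segment(s) drawn
Waypoints (7 total):
(4, 10)
(-9, 10)
(-12, 10)
(-19, 10)
(-1, 10)
(-17, 10)
(-29, 10)

Answer: (4, 10)
(-9, 10)
(-12, 10)
(-19, 10)
(-1, 10)
(-17, 10)
(-29, 10)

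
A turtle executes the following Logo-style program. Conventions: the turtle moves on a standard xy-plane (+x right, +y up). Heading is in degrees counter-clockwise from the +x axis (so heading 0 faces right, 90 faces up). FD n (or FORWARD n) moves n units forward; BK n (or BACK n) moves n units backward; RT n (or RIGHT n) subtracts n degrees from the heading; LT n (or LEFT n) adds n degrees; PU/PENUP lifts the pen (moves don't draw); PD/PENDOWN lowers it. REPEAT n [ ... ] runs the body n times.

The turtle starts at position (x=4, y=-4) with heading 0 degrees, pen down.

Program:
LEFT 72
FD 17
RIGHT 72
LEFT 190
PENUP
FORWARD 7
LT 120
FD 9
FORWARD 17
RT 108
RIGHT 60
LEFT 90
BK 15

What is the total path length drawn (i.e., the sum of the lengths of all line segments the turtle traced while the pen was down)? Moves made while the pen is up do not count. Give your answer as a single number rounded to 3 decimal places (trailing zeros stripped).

Executing turtle program step by step:
Start: pos=(4,-4), heading=0, pen down
LT 72: heading 0 -> 72
FD 17: (4,-4) -> (9.253,12.168) [heading=72, draw]
RT 72: heading 72 -> 0
LT 190: heading 0 -> 190
PU: pen up
FD 7: (9.253,12.168) -> (2.36,10.952) [heading=190, move]
LT 120: heading 190 -> 310
FD 9: (2.36,10.952) -> (8.145,4.058) [heading=310, move]
FD 17: (8.145,4.058) -> (19.072,-8.965) [heading=310, move]
RT 108: heading 310 -> 202
RT 60: heading 202 -> 142
LT 90: heading 142 -> 232
BK 15: (19.072,-8.965) -> (28.307,2.855) [heading=232, move]
Final: pos=(28.307,2.855), heading=232, 1 segment(s) drawn

Segment lengths:
  seg 1: (4,-4) -> (9.253,12.168), length = 17
Total = 17

Answer: 17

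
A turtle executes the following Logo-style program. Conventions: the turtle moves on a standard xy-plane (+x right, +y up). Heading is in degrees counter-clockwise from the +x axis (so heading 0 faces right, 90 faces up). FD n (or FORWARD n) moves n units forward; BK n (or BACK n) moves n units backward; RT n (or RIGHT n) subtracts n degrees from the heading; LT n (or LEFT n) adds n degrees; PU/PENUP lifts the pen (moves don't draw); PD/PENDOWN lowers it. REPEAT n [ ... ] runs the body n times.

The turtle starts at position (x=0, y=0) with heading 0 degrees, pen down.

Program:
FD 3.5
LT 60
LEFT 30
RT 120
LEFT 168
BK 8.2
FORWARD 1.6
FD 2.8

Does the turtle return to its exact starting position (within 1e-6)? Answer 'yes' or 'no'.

Executing turtle program step by step:
Start: pos=(0,0), heading=0, pen down
FD 3.5: (0,0) -> (3.5,0) [heading=0, draw]
LT 60: heading 0 -> 60
LT 30: heading 60 -> 90
RT 120: heading 90 -> 330
LT 168: heading 330 -> 138
BK 8.2: (3.5,0) -> (9.594,-5.487) [heading=138, draw]
FD 1.6: (9.594,-5.487) -> (8.405,-4.416) [heading=138, draw]
FD 2.8: (8.405,-4.416) -> (6.324,-2.543) [heading=138, draw]
Final: pos=(6.324,-2.543), heading=138, 4 segment(s) drawn

Start position: (0, 0)
Final position: (6.324, -2.543)
Distance = 6.816; >= 1e-6 -> NOT closed

Answer: no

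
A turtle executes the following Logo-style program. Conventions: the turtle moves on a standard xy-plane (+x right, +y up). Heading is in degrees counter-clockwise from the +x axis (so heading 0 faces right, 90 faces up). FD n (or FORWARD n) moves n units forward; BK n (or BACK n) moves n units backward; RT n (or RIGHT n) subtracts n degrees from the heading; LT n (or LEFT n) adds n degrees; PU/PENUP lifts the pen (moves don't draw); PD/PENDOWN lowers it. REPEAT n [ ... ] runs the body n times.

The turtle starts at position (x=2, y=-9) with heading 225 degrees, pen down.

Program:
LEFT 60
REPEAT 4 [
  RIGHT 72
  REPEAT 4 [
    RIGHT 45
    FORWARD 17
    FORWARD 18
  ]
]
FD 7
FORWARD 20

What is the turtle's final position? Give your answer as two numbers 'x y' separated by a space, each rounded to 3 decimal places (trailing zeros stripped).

Answer: 37.636 55.468

Derivation:
Executing turtle program step by step:
Start: pos=(2,-9), heading=225, pen down
LT 60: heading 225 -> 285
REPEAT 4 [
  -- iteration 1/4 --
  RT 72: heading 285 -> 213
  REPEAT 4 [
    -- iteration 1/4 --
    RT 45: heading 213 -> 168
    FD 17: (2,-9) -> (-14.629,-5.466) [heading=168, draw]
    FD 18: (-14.629,-5.466) -> (-32.235,-1.723) [heading=168, draw]
    -- iteration 2/4 --
    RT 45: heading 168 -> 123
    FD 17: (-32.235,-1.723) -> (-41.494,12.534) [heading=123, draw]
    FD 18: (-41.494,12.534) -> (-51.298,27.63) [heading=123, draw]
    -- iteration 3/4 --
    RT 45: heading 123 -> 78
    FD 17: (-51.298,27.63) -> (-47.763,44.259) [heading=78, draw]
    FD 18: (-47.763,44.259) -> (-44.021,61.866) [heading=78, draw]
    -- iteration 4/4 --
    RT 45: heading 78 -> 33
    FD 17: (-44.021,61.866) -> (-29.763,71.124) [heading=33, draw]
    FD 18: (-29.763,71.124) -> (-14.667,80.928) [heading=33, draw]
  ]
  -- iteration 2/4 --
  RT 72: heading 33 -> 321
  REPEAT 4 [
    -- iteration 1/4 --
    RT 45: heading 321 -> 276
    FD 17: (-14.667,80.928) -> (-12.89,64.021) [heading=276, draw]
    FD 18: (-12.89,64.021) -> (-11.009,46.12) [heading=276, draw]
    -- iteration 2/4 --
    RT 45: heading 276 -> 231
    FD 17: (-11.009,46.12) -> (-21.707,32.908) [heading=231, draw]
    FD 18: (-21.707,32.908) -> (-33.035,18.92) [heading=231, draw]
    -- iteration 3/4 --
    RT 45: heading 231 -> 186
    FD 17: (-33.035,18.92) -> (-49.942,17.143) [heading=186, draw]
    FD 18: (-49.942,17.143) -> (-67.843,15.261) [heading=186, draw]
    -- iteration 4/4 --
    RT 45: heading 186 -> 141
    FD 17: (-67.843,15.261) -> (-81.055,25.959) [heading=141, draw]
    FD 18: (-81.055,25.959) -> (-95.043,37.287) [heading=141, draw]
  ]
  -- iteration 3/4 --
  RT 72: heading 141 -> 69
  REPEAT 4 [
    -- iteration 1/4 --
    RT 45: heading 69 -> 24
    FD 17: (-95.043,37.287) -> (-79.513,44.202) [heading=24, draw]
    FD 18: (-79.513,44.202) -> (-63.069,51.523) [heading=24, draw]
    -- iteration 2/4 --
    RT 45: heading 24 -> 339
    FD 17: (-63.069,51.523) -> (-47.198,45.431) [heading=339, draw]
    FD 18: (-47.198,45.431) -> (-30.394,38.98) [heading=339, draw]
    -- iteration 3/4 --
    RT 45: heading 339 -> 294
    FD 17: (-30.394,38.98) -> (-23.479,23.45) [heading=294, draw]
    FD 18: (-23.479,23.45) -> (-16.158,7.006) [heading=294, draw]
    -- iteration 4/4 --
    RT 45: heading 294 -> 249
    FD 17: (-16.158,7.006) -> (-22.25,-8.865) [heading=249, draw]
    FD 18: (-22.25,-8.865) -> (-28.701,-25.669) [heading=249, draw]
  ]
  -- iteration 4/4 --
  RT 72: heading 249 -> 177
  REPEAT 4 [
    -- iteration 1/4 --
    RT 45: heading 177 -> 132
    FD 17: (-28.701,-25.669) -> (-40.076,-13.036) [heading=132, draw]
    FD 18: (-40.076,-13.036) -> (-52.121,0.341) [heading=132, draw]
    -- iteration 2/4 --
    RT 45: heading 132 -> 87
    FD 17: (-52.121,0.341) -> (-51.231,17.318) [heading=87, draw]
    FD 18: (-51.231,17.318) -> (-50.289,35.293) [heading=87, draw]
    -- iteration 3/4 --
    RT 45: heading 87 -> 42
    FD 17: (-50.289,35.293) -> (-37.655,46.668) [heading=42, draw]
    FD 18: (-37.655,46.668) -> (-24.279,58.712) [heading=42, draw]
    -- iteration 4/4 --
    RT 45: heading 42 -> 357
    FD 17: (-24.279,58.712) -> (-7.302,57.823) [heading=357, draw]
    FD 18: (-7.302,57.823) -> (10.673,56.881) [heading=357, draw]
  ]
]
FD 7: (10.673,56.881) -> (17.664,56.514) [heading=357, draw]
FD 20: (17.664,56.514) -> (37.636,55.468) [heading=357, draw]
Final: pos=(37.636,55.468), heading=357, 34 segment(s) drawn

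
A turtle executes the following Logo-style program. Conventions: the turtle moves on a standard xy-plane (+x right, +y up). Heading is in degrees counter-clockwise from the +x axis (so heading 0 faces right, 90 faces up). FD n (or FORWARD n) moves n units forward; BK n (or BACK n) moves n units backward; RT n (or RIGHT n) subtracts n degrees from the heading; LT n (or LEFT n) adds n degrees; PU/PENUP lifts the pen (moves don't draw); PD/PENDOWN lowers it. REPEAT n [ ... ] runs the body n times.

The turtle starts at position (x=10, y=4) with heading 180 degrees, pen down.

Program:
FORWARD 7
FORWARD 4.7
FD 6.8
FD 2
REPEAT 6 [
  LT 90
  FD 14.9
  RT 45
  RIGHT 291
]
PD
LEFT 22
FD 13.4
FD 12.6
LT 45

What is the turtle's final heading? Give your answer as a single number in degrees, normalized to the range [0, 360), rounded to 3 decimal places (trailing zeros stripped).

Answer: 211

Derivation:
Executing turtle program step by step:
Start: pos=(10,4), heading=180, pen down
FD 7: (10,4) -> (3,4) [heading=180, draw]
FD 4.7: (3,4) -> (-1.7,4) [heading=180, draw]
FD 6.8: (-1.7,4) -> (-8.5,4) [heading=180, draw]
FD 2: (-8.5,4) -> (-10.5,4) [heading=180, draw]
REPEAT 6 [
  -- iteration 1/6 --
  LT 90: heading 180 -> 270
  FD 14.9: (-10.5,4) -> (-10.5,-10.9) [heading=270, draw]
  RT 45: heading 270 -> 225
  RT 291: heading 225 -> 294
  -- iteration 2/6 --
  LT 90: heading 294 -> 24
  FD 14.9: (-10.5,-10.9) -> (3.112,-4.84) [heading=24, draw]
  RT 45: heading 24 -> 339
  RT 291: heading 339 -> 48
  -- iteration 3/6 --
  LT 90: heading 48 -> 138
  FD 14.9: (3.112,-4.84) -> (-7.961,5.13) [heading=138, draw]
  RT 45: heading 138 -> 93
  RT 291: heading 93 -> 162
  -- iteration 4/6 --
  LT 90: heading 162 -> 252
  FD 14.9: (-7.961,5.13) -> (-12.565,-9.04) [heading=252, draw]
  RT 45: heading 252 -> 207
  RT 291: heading 207 -> 276
  -- iteration 5/6 --
  LT 90: heading 276 -> 6
  FD 14.9: (-12.565,-9.04) -> (2.253,-7.483) [heading=6, draw]
  RT 45: heading 6 -> 321
  RT 291: heading 321 -> 30
  -- iteration 6/6 --
  LT 90: heading 30 -> 120
  FD 14.9: (2.253,-7.483) -> (-5.197,5.421) [heading=120, draw]
  RT 45: heading 120 -> 75
  RT 291: heading 75 -> 144
]
PD: pen down
LT 22: heading 144 -> 166
FD 13.4: (-5.197,5.421) -> (-18.199,8.663) [heading=166, draw]
FD 12.6: (-18.199,8.663) -> (-30.425,11.711) [heading=166, draw]
LT 45: heading 166 -> 211
Final: pos=(-30.425,11.711), heading=211, 12 segment(s) drawn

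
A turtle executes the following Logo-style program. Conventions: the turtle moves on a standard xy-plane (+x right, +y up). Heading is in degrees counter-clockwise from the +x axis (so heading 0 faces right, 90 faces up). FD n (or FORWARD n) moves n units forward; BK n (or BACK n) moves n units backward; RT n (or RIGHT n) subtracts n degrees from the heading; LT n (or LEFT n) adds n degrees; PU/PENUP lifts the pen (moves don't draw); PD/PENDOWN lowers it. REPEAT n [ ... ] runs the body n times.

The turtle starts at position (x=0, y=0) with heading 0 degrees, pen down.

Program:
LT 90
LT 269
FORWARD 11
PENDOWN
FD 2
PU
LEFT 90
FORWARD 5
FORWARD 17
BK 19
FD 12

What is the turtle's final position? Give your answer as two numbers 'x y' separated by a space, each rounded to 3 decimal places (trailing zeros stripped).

Answer: 13.26 14.771

Derivation:
Executing turtle program step by step:
Start: pos=(0,0), heading=0, pen down
LT 90: heading 0 -> 90
LT 269: heading 90 -> 359
FD 11: (0,0) -> (10.998,-0.192) [heading=359, draw]
PD: pen down
FD 2: (10.998,-0.192) -> (12.998,-0.227) [heading=359, draw]
PU: pen up
LT 90: heading 359 -> 89
FD 5: (12.998,-0.227) -> (13.085,4.772) [heading=89, move]
FD 17: (13.085,4.772) -> (13.382,21.77) [heading=89, move]
BK 19: (13.382,21.77) -> (13.05,2.773) [heading=89, move]
FD 12: (13.05,2.773) -> (13.26,14.771) [heading=89, move]
Final: pos=(13.26,14.771), heading=89, 2 segment(s) drawn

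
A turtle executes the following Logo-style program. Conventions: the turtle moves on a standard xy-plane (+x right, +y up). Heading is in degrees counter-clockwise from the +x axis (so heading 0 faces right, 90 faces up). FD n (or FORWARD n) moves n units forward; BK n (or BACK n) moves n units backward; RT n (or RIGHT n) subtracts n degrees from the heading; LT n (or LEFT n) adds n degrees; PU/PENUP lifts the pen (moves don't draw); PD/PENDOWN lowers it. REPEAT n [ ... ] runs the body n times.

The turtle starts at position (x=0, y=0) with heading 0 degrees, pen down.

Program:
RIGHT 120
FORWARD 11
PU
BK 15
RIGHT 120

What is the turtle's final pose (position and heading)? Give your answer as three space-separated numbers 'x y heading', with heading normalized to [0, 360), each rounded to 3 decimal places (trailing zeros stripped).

Answer: 2 3.464 120

Derivation:
Executing turtle program step by step:
Start: pos=(0,0), heading=0, pen down
RT 120: heading 0 -> 240
FD 11: (0,0) -> (-5.5,-9.526) [heading=240, draw]
PU: pen up
BK 15: (-5.5,-9.526) -> (2,3.464) [heading=240, move]
RT 120: heading 240 -> 120
Final: pos=(2,3.464), heading=120, 1 segment(s) drawn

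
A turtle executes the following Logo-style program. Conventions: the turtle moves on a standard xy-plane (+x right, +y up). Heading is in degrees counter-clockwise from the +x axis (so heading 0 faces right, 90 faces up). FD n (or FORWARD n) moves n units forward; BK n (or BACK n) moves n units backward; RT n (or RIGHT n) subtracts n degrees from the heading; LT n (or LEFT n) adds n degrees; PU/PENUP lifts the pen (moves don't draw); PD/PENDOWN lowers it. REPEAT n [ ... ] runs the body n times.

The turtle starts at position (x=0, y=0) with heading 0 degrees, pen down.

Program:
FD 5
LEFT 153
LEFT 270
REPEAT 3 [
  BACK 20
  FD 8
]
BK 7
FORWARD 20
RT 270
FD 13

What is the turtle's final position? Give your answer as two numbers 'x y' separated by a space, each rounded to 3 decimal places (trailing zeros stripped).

Executing turtle program step by step:
Start: pos=(0,0), heading=0, pen down
FD 5: (0,0) -> (5,0) [heading=0, draw]
LT 153: heading 0 -> 153
LT 270: heading 153 -> 63
REPEAT 3 [
  -- iteration 1/3 --
  BK 20: (5,0) -> (-4.08,-17.82) [heading=63, draw]
  FD 8: (-4.08,-17.82) -> (-0.448,-10.692) [heading=63, draw]
  -- iteration 2/3 --
  BK 20: (-0.448,-10.692) -> (-9.528,-28.512) [heading=63, draw]
  FD 8: (-9.528,-28.512) -> (-5.896,-21.384) [heading=63, draw]
  -- iteration 3/3 --
  BK 20: (-5.896,-21.384) -> (-14.976,-39.204) [heading=63, draw]
  FD 8: (-14.976,-39.204) -> (-11.344,-32.076) [heading=63, draw]
]
BK 7: (-11.344,-32.076) -> (-14.522,-38.313) [heading=63, draw]
FD 20: (-14.522,-38.313) -> (-5.442,-20.493) [heading=63, draw]
RT 270: heading 63 -> 153
FD 13: (-5.442,-20.493) -> (-17.025,-14.591) [heading=153, draw]
Final: pos=(-17.025,-14.591), heading=153, 10 segment(s) drawn

Answer: -17.025 -14.591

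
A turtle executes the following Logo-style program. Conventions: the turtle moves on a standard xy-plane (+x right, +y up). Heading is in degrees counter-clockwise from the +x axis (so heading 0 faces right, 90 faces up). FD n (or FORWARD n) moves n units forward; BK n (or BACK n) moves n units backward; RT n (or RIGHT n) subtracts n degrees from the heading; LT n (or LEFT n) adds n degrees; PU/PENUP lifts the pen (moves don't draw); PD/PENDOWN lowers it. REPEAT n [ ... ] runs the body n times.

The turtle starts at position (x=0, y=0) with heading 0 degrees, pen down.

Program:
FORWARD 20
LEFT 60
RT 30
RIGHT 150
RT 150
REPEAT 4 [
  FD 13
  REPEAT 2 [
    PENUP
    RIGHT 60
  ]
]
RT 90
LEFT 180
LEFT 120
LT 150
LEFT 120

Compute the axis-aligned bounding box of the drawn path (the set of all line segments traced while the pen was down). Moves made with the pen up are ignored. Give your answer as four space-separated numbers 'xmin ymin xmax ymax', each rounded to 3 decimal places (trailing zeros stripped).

Executing turtle program step by step:
Start: pos=(0,0), heading=0, pen down
FD 20: (0,0) -> (20,0) [heading=0, draw]
LT 60: heading 0 -> 60
RT 30: heading 60 -> 30
RT 150: heading 30 -> 240
RT 150: heading 240 -> 90
REPEAT 4 [
  -- iteration 1/4 --
  FD 13: (20,0) -> (20,13) [heading=90, draw]
  REPEAT 2 [
    -- iteration 1/2 --
    PU: pen up
    RT 60: heading 90 -> 30
    -- iteration 2/2 --
    PU: pen up
    RT 60: heading 30 -> 330
  ]
  -- iteration 2/4 --
  FD 13: (20,13) -> (31.258,6.5) [heading=330, move]
  REPEAT 2 [
    -- iteration 1/2 --
    PU: pen up
    RT 60: heading 330 -> 270
    -- iteration 2/2 --
    PU: pen up
    RT 60: heading 270 -> 210
  ]
  -- iteration 3/4 --
  FD 13: (31.258,6.5) -> (20,0) [heading=210, move]
  REPEAT 2 [
    -- iteration 1/2 --
    PU: pen up
    RT 60: heading 210 -> 150
    -- iteration 2/2 --
    PU: pen up
    RT 60: heading 150 -> 90
  ]
  -- iteration 4/4 --
  FD 13: (20,0) -> (20,13) [heading=90, move]
  REPEAT 2 [
    -- iteration 1/2 --
    PU: pen up
    RT 60: heading 90 -> 30
    -- iteration 2/2 --
    PU: pen up
    RT 60: heading 30 -> 330
  ]
]
RT 90: heading 330 -> 240
LT 180: heading 240 -> 60
LT 120: heading 60 -> 180
LT 150: heading 180 -> 330
LT 120: heading 330 -> 90
Final: pos=(20,13), heading=90, 2 segment(s) drawn

Segment endpoints: x in {0, 20, 20}, y in {0, 13}
xmin=0, ymin=0, xmax=20, ymax=13

Answer: 0 0 20 13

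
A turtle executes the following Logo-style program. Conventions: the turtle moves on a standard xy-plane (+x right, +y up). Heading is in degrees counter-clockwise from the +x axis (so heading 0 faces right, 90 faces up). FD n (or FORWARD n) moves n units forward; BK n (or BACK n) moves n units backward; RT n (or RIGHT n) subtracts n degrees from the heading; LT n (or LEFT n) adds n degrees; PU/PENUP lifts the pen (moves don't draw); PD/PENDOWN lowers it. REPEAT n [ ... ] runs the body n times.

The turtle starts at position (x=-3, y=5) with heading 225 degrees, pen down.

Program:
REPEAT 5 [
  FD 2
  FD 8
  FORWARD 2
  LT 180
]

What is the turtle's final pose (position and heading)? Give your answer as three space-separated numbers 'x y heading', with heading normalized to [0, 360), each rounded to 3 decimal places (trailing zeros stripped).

Executing turtle program step by step:
Start: pos=(-3,5), heading=225, pen down
REPEAT 5 [
  -- iteration 1/5 --
  FD 2: (-3,5) -> (-4.414,3.586) [heading=225, draw]
  FD 8: (-4.414,3.586) -> (-10.071,-2.071) [heading=225, draw]
  FD 2: (-10.071,-2.071) -> (-11.485,-3.485) [heading=225, draw]
  LT 180: heading 225 -> 45
  -- iteration 2/5 --
  FD 2: (-11.485,-3.485) -> (-10.071,-2.071) [heading=45, draw]
  FD 8: (-10.071,-2.071) -> (-4.414,3.586) [heading=45, draw]
  FD 2: (-4.414,3.586) -> (-3,5) [heading=45, draw]
  LT 180: heading 45 -> 225
  -- iteration 3/5 --
  FD 2: (-3,5) -> (-4.414,3.586) [heading=225, draw]
  FD 8: (-4.414,3.586) -> (-10.071,-2.071) [heading=225, draw]
  FD 2: (-10.071,-2.071) -> (-11.485,-3.485) [heading=225, draw]
  LT 180: heading 225 -> 45
  -- iteration 4/5 --
  FD 2: (-11.485,-3.485) -> (-10.071,-2.071) [heading=45, draw]
  FD 8: (-10.071,-2.071) -> (-4.414,3.586) [heading=45, draw]
  FD 2: (-4.414,3.586) -> (-3,5) [heading=45, draw]
  LT 180: heading 45 -> 225
  -- iteration 5/5 --
  FD 2: (-3,5) -> (-4.414,3.586) [heading=225, draw]
  FD 8: (-4.414,3.586) -> (-10.071,-2.071) [heading=225, draw]
  FD 2: (-10.071,-2.071) -> (-11.485,-3.485) [heading=225, draw]
  LT 180: heading 225 -> 45
]
Final: pos=(-11.485,-3.485), heading=45, 15 segment(s) drawn

Answer: -11.485 -3.485 45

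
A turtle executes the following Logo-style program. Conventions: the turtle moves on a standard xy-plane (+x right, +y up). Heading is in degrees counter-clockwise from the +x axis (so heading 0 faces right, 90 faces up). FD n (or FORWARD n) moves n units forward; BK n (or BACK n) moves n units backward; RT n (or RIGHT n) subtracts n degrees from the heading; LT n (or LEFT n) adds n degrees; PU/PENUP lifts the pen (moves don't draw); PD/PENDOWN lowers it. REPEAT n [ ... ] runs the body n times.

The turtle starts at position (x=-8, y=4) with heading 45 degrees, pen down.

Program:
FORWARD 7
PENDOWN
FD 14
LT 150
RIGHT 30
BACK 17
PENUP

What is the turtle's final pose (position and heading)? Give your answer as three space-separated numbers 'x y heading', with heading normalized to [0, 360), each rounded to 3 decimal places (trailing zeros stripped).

Executing turtle program step by step:
Start: pos=(-8,4), heading=45, pen down
FD 7: (-8,4) -> (-3.05,8.95) [heading=45, draw]
PD: pen down
FD 14: (-3.05,8.95) -> (6.849,18.849) [heading=45, draw]
LT 150: heading 45 -> 195
RT 30: heading 195 -> 165
BK 17: (6.849,18.849) -> (23.27,14.449) [heading=165, draw]
PU: pen up
Final: pos=(23.27,14.449), heading=165, 3 segment(s) drawn

Answer: 23.27 14.449 165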